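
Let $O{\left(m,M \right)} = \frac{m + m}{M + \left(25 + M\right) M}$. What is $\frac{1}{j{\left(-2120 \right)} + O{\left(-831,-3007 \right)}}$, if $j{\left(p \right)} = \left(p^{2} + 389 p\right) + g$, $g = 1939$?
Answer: $\frac{8963867}{32912262943691} \approx 2.7236 \cdot 10^{-7}$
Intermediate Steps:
$j{\left(p \right)} = 1939 + p^{2} + 389 p$ ($j{\left(p \right)} = \left(p^{2} + 389 p\right) + 1939 = 1939 + p^{2} + 389 p$)
$O{\left(m,M \right)} = \frac{2 m}{M + M \left(25 + M\right)}$
$\frac{1}{j{\left(-2120 \right)} + O{\left(-831,-3007 \right)}} = \frac{1}{\left(1939 + \left(-2120\right)^{2} + 389 \left(-2120\right)\right) + 2 \left(-831\right) \frac{1}{-3007} \frac{1}{26 - 3007}} = \frac{1}{\left(1939 + 4494400 - 824680\right) + 2 \left(-831\right) \left(- \frac{1}{3007}\right) \frac{1}{-2981}} = \frac{1}{3671659 + 2 \left(-831\right) \left(- \frac{1}{3007}\right) \left(- \frac{1}{2981}\right)} = \frac{1}{3671659 - \frac{1662}{8963867}} = \frac{1}{\frac{32912262943691}{8963867}} = \frac{8963867}{32912262943691}$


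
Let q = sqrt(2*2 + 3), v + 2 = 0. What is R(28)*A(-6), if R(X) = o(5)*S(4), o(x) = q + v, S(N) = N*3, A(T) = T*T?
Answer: -864 + 432*sqrt(7) ≈ 278.96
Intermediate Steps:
A(T) = T**2
v = -2 (v = -2 + 0 = -2)
q = sqrt(7) (q = sqrt(4 + 3) = sqrt(7) ≈ 2.6458)
S(N) = 3*N
o(x) = -2 + sqrt(7) (o(x) = sqrt(7) - 2 = -2 + sqrt(7))
R(X) = -24 + 12*sqrt(7) (R(X) = (-2 + sqrt(7))*(3*4) = (-2 + sqrt(7))*12 = -24 + 12*sqrt(7))
R(28)*A(-6) = (-24 + 12*sqrt(7))*(-6)**2 = (-24 + 12*sqrt(7))*36 = -864 + 432*sqrt(7)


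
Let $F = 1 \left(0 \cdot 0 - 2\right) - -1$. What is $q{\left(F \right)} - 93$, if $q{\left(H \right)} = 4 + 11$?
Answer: $-78$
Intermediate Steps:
$F = -1$ ($F = 1 \left(0 - 2\right) + 1 = 1 \left(-2\right) + 1 = -2 + 1 = -1$)
$q{\left(H \right)} = 15$
$q{\left(F \right)} - 93 = 15 - 93 = -78$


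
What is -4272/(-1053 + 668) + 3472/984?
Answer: 692546/47355 ≈ 14.625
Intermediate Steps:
-4272/(-1053 + 668) + 3472/984 = -4272/(-385) + 3472*(1/984) = -4272*(-1/385) + 434/123 = 4272/385 + 434/123 = 692546/47355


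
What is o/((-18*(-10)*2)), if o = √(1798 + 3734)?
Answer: √1383/180 ≈ 0.20660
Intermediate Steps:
o = 2*√1383 (o = √5532 = 2*√1383 ≈ 74.377)
o/((-18*(-10)*2)) = (2*√1383)/((-18*(-10)*2)) = (2*√1383)/((180*2)) = (2*√1383)/360 = (2*√1383)*(1/360) = √1383/180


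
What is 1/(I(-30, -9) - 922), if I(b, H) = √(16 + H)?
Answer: -922/850077 - √7/850077 ≈ -0.0010877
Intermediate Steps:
1/(I(-30, -9) - 922) = 1/(√(16 - 9) - 922) = 1/(√7 - 922) = 1/(-922 + √7)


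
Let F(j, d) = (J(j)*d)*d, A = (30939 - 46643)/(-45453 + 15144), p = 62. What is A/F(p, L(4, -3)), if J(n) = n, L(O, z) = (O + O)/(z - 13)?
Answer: 31408/939579 ≈ 0.033428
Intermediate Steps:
L(O, z) = 2*O/(-13 + z) (L(O, z) = (2*O)/(-13 + z) = 2*O/(-13 + z))
A = 15704/30309 (A = -15704/(-30309) = -15704*(-1/30309) = 15704/30309 ≈ 0.51813)
F(j, d) = j*d² (F(j, d) = (j*d)*d = (d*j)*d = j*d²)
A/F(p, L(4, -3)) = 15704/(30309*((62*(2*4/(-13 - 3))²))) = 15704/(30309*((62*(2*4/(-16))²))) = 15704/(30309*((62*(2*4*(-1/16))²))) = 15704/(30309*((62*(-½)²))) = 15704/(30309*((62*(¼)))) = 15704/(30309*(31/2)) = (15704/30309)*(2/31) = 31408/939579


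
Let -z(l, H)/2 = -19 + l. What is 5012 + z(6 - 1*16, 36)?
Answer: 5070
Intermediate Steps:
z(l, H) = 38 - 2*l (z(l, H) = -2*(-19 + l) = 38 - 2*l)
5012 + z(6 - 1*16, 36) = 5012 + (38 - 2*(6 - 1*16)) = 5012 + (38 - 2*(6 - 16)) = 5012 + (38 - 2*(-10)) = 5012 + (38 + 20) = 5012 + 58 = 5070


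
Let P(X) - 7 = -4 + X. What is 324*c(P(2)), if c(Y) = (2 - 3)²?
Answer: 324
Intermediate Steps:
P(X) = 3 + X (P(X) = 7 + (-4 + X) = 3 + X)
c(Y) = 1 (c(Y) = (-1)² = 1)
324*c(P(2)) = 324*1 = 324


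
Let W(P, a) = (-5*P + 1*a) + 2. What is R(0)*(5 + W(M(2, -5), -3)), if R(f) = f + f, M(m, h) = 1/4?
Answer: 0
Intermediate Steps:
M(m, h) = ¼
R(f) = 2*f
W(P, a) = 2 + a - 5*P (W(P, a) = (-5*P + a) + 2 = (a - 5*P) + 2 = 2 + a - 5*P)
R(0)*(5 + W(M(2, -5), -3)) = (2*0)*(5 + (2 - 3 - 5*¼)) = 0*(5 + (2 - 3 - 5/4)) = 0*(5 - 9/4) = 0*(11/4) = 0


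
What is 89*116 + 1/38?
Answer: 392313/38 ≈ 10324.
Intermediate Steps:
89*116 + 1/38 = 10324 + 1/38 = 392313/38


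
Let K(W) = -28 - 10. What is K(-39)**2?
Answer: 1444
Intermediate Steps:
K(W) = -38
K(-39)**2 = (-38)**2 = 1444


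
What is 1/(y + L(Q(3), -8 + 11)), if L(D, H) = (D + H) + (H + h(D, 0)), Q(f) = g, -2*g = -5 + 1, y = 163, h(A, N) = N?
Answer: 1/171 ≈ 0.0058480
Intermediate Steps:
g = 2 (g = -(-5 + 1)/2 = -½*(-4) = 2)
Q(f) = 2
L(D, H) = D + 2*H (L(D, H) = (D + H) + (H + 0) = (D + H) + H = D + 2*H)
1/(y + L(Q(3), -8 + 11)) = 1/(163 + (2 + 2*(-8 + 11))) = 1/(163 + (2 + 2*3)) = 1/(163 + (2 + 6)) = 1/(163 + 8) = 1/171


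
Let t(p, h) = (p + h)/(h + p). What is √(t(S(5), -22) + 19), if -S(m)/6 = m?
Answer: 2*√5 ≈ 4.4721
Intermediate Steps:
S(m) = -6*m
t(p, h) = 1 (t(p, h) = (h + p)/(h + p) = 1)
√(t(S(5), -22) + 19) = √(1 + 19) = √20 = 2*√5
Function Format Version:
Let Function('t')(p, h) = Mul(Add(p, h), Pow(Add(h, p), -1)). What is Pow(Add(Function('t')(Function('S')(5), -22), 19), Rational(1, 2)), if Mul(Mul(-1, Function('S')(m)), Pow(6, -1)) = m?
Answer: Mul(2, Pow(5, Rational(1, 2))) ≈ 4.4721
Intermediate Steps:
Function('S')(m) = Mul(-6, m)
Function('t')(p, h) = 1 (Function('t')(p, h) = Mul(Add(h, p), Pow(Add(h, p), -1)) = 1)
Pow(Add(Function('t')(Function('S')(5), -22), 19), Rational(1, 2)) = Pow(Add(1, 19), Rational(1, 2)) = Pow(20, Rational(1, 2)) = Mul(2, Pow(5, Rational(1, 2)))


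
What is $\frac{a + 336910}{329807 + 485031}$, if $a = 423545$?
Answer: $\frac{760455}{814838} \approx 0.93326$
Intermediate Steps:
$\frac{a + 336910}{329807 + 485031} = \frac{423545 + 336910}{329807 + 485031} = \frac{760455}{814838}$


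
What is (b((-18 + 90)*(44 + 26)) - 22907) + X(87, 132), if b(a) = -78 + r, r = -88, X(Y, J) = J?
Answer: -22941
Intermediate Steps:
b(a) = -166 (b(a) = -78 - 88 = -166)
(b((-18 + 90)*(44 + 26)) - 22907) + X(87, 132) = (-166 - 22907) + 132 = -23073 + 132 = -22941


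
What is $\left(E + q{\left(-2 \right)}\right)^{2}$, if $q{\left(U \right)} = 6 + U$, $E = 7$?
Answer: $121$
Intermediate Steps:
$\left(E + q{\left(-2 \right)}\right)^{2} = \left(7 + \left(6 - 2\right)\right)^{2} = \left(7 + 4\right)^{2} = 11^{2} = 121$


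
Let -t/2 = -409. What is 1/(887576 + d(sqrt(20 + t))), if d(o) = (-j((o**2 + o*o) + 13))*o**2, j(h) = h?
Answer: -1/527806 ≈ -1.8946e-6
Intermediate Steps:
t = 818 (t = -2*(-409) = 818)
d(o) = o**2*(-13 - 2*o**2) (d(o) = (-((o**2 + o*o) + 13))*o**2 = (-((o**2 + o**2) + 13))*o**2 = (-(2*o**2 + 13))*o**2 = (-(13 + 2*o**2))*o**2 = (-13 - 2*o**2)*o**2 = o**2*(-13 - 2*o**2))
1/(887576 + d(sqrt(20 + t))) = 1/(887576 + (sqrt(20 + 818))**2*(-13 - 2*(sqrt(20 + 818))**2)) = 1/(887576 + (sqrt(838))**2*(-13 - 2*(sqrt(838))**2)) = 1/(887576 + 838*(-13 - 2*838)) = 1/(887576 + 838*(-13 - 1676)) = 1/(887576 + 838*(-1689)) = 1/(887576 - 1415382) = 1/(-527806) = -1/527806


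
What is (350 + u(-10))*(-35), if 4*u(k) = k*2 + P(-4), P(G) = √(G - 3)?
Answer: -12075 - 35*I*√7/4 ≈ -12075.0 - 23.15*I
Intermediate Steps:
P(G) = √(-3 + G)
u(k) = k/2 + I*√7/4 (u(k) = (k*2 + √(-3 - 4))/4 = (2*k + √(-7))/4 = (2*k + I*√7)/4 = k/2 + I*√7/4)
(350 + u(-10))*(-35) = (350 + ((½)*(-10) + I*√7/4))*(-35) = (350 + (-5 + I*√7/4))*(-35) = (345 + I*√7/4)*(-35) = -12075 - 35*I*√7/4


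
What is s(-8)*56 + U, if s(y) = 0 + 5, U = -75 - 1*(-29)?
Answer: 234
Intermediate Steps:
U = -46 (U = -75 + 29 = -46)
s(y) = 5
s(-8)*56 + U = 5*56 - 46 = 280 - 46 = 234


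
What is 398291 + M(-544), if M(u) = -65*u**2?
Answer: -18837549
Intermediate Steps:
398291 + M(-544) = 398291 - 65*(-544)**2 = 398291 - 65*295936 = 398291 - 19235840 = -18837549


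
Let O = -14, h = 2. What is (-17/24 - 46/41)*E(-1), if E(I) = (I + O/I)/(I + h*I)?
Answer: 23413/2952 ≈ 7.9312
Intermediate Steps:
E(I) = (I - 14/I)/(3*I) (E(I) = (I - 14/I)/(I + 2*I) = (I - 14/I)/((3*I)) = (I - 14/I)*(1/(3*I)) = (I - 14/I)/(3*I))
(-17/24 - 46/41)*E(-1) = (-17/24 - 46/41)*((⅓)*(-14 + (-1)²)/(-1)²) = (-17*1/24 - 46*1/41)*((⅓)*1*(-14 + 1)) = (-17/24 - 46/41)*((⅓)*1*(-13)) = -1801/984*(-13/3) = 23413/2952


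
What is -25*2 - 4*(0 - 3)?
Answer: -38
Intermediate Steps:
-25*2 - 4*(0 - 3) = -50 - 4*(-3) = -50 + 12 = -38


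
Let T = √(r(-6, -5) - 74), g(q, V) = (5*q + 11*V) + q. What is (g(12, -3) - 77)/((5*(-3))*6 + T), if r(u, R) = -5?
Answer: 3420/8179 + 38*I*√79/8179 ≈ 0.41814 + 0.041295*I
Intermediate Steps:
g(q, V) = 6*q + 11*V
T = I*√79 (T = √(-5 - 74) = √(-79) = I*√79 ≈ 8.8882*I)
(g(12, -3) - 77)/((5*(-3))*6 + T) = ((6*12 + 11*(-3)) - 77)/((5*(-3))*6 + I*√79) = ((72 - 33) - 77)/(-15*6 + I*√79) = (39 - 77)/(-90 + I*√79) = -38/(-90 + I*√79)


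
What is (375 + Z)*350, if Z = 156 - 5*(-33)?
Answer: 243600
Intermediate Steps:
Z = 321 (Z = 156 - 1*(-165) = 156 + 165 = 321)
(375 + Z)*350 = (375 + 321)*350 = 696*350 = 243600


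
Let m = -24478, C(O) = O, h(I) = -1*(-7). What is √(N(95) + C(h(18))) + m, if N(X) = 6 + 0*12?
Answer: -24478 + √13 ≈ -24474.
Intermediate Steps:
h(I) = 7
N(X) = 6 (N(X) = 6 + 0 = 6)
√(N(95) + C(h(18))) + m = √(6 + 7) - 24478 = √13 - 24478 = -24478 + √13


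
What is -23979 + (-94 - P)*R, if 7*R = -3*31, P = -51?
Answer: -163854/7 ≈ -23408.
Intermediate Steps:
R = -93/7 (R = (-3*31)/7 = (1/7)*(-93) = -93/7 ≈ -13.286)
-23979 + (-94 - P)*R = -23979 + (-94 - 1*(-51))*(-93/7) = -23979 + (-94 + 51)*(-93/7) = -23979 - 43*(-93/7) = -23979 + 3999/7 = -163854/7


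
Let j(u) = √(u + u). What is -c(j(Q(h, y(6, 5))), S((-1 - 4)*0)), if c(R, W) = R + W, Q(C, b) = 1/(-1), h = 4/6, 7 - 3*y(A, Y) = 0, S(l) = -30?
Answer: 30 - I*√2 ≈ 30.0 - 1.4142*I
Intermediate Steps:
y(A, Y) = 7/3 (y(A, Y) = 7/3 - ⅓*0 = 7/3 + 0 = 7/3)
h = ⅔ (h = 4*(⅙) = ⅔ ≈ 0.66667)
Q(C, b) = -1
j(u) = √2*√u (j(u) = √(2*u) = √2*√u)
-c(j(Q(h, y(6, 5))), S((-1 - 4)*0)) = -(√2*√(-1) - 30) = -(√2*I - 30) = -(I*√2 - 30) = -(-30 + I*√2) = 30 - I*√2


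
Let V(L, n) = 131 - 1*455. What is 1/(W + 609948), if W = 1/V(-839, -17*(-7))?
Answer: 324/197623151 ≈ 1.6395e-6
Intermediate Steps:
V(L, n) = -324 (V(L, n) = 131 - 455 = -324)
W = -1/324 (W = 1/(-324) = -1/324 ≈ -0.0030864)
1/(W + 609948) = 1/(-1/324 + 609948) = 1/(197623151/324) = 324/197623151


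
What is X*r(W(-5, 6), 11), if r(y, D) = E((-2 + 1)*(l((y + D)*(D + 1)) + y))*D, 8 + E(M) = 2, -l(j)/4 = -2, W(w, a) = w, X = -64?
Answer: 4224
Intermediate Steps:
l(j) = 8 (l(j) = -4*(-2) = 8)
E(M) = -6 (E(M) = -8 + 2 = -6)
r(y, D) = -6*D
X*r(W(-5, 6), 11) = -(-384)*11 = -64*(-66) = 4224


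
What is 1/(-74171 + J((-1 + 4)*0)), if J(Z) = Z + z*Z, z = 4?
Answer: -1/74171 ≈ -1.3482e-5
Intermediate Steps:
J(Z) = 5*Z (J(Z) = Z + 4*Z = 5*Z)
1/(-74171 + J((-1 + 4)*0)) = 1/(-74171 + 5*((-1 + 4)*0)) = 1/(-74171 + 5*(3*0)) = 1/(-74171 + 5*0) = 1/(-74171 + 0) = 1/(-74171) = -1/74171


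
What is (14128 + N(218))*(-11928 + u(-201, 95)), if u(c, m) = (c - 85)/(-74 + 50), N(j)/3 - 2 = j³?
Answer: -2223171513095/6 ≈ -3.7053e+11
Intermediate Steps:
N(j) = 6 + 3*j³
u(c, m) = 85/24 - c/24 (u(c, m) = (-85 + c)/(-24) = (-85 + c)*(-1/24) = 85/24 - c/24)
(14128 + N(218))*(-11928 + u(-201, 95)) = (14128 + (6 + 3*218³))*(-11928 + (85/24 - 1/24*(-201))) = (14128 + (6 + 3*10360232))*(-11928 + (85/24 + 67/8)) = (14128 + (6 + 31080696))*(-11928 + 143/12) = (14128 + 31080702)*(-142993/12) = 31094830*(-142993/12) = -2223171513095/6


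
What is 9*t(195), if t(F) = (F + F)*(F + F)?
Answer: 1368900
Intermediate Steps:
t(F) = 4*F² (t(F) = (2*F)*(2*F) = 4*F²)
9*t(195) = 9*(4*195²) = 9*(4*38025) = 9*152100 = 1368900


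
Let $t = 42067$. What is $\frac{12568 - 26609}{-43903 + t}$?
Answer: $\frac{14041}{1836} \approx 7.6476$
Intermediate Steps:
$\frac{12568 - 26609}{-43903 + t} = \frac{12568 - 26609}{-43903 + 42067} = - \frac{14041}{-1836} = \left(-14041\right) \left(- \frac{1}{1836}\right) = \frac{14041}{1836}$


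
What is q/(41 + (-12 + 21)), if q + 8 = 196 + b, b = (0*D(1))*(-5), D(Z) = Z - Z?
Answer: 94/25 ≈ 3.7600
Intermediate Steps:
D(Z) = 0
b = 0 (b = (0*0)*(-5) = 0*(-5) = 0)
q = 188 (q = -8 + (196 + 0) = -8 + 196 = 188)
q/(41 + (-12 + 21)) = 188/(41 + (-12 + 21)) = 188/(41 + 9) = 188/50 = 188*(1/50) = 94/25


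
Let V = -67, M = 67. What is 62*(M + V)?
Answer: 0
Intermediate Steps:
62*(M + V) = 62*(67 - 67) = 62*0 = 0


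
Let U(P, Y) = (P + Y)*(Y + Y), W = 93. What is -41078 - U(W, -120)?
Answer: -47558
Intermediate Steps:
U(P, Y) = 2*Y*(P + Y) (U(P, Y) = (P + Y)*(2*Y) = 2*Y*(P + Y))
-41078 - U(W, -120) = -41078 - 2*(-120)*(93 - 120) = -41078 - 2*(-120)*(-27) = -41078 - 1*6480 = -41078 - 6480 = -47558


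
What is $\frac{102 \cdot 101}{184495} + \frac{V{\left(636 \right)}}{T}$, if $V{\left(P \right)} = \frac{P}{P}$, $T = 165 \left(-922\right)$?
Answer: $\frac{313411753}{5613444870} \approx 0.055832$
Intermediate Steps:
$T = -152130$
$V{\left(P \right)} = 1$
$\frac{102 \cdot 101}{184495} + \frac{V{\left(636 \right)}}{T} = \frac{102 \cdot 101}{184495} + 1 \frac{1}{-152130} = 10302 \cdot \frac{1}{184495} + 1 \left(- \frac{1}{152130}\right) = \frac{10302}{184495} - \frac{1}{152130} = \frac{313411753}{5613444870}$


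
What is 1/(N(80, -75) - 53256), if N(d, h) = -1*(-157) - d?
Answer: -1/53179 ≈ -1.8804e-5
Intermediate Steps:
N(d, h) = 157 - d
1/(N(80, -75) - 53256) = 1/((157 - 1*80) - 53256) = 1/((157 - 80) - 53256) = 1/(77 - 53256) = 1/(-53179) = -1/53179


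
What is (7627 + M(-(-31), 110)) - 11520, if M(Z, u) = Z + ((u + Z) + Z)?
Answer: -3690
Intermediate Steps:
M(Z, u) = u + 3*Z (M(Z, u) = Z + ((Z + u) + Z) = Z + (u + 2*Z) = u + 3*Z)
(7627 + M(-(-31), 110)) - 11520 = (7627 + (110 + 3*(-(-31)))) - 11520 = (7627 + (110 + 3*(-1*(-31)))) - 11520 = (7627 + (110 + 3*31)) - 11520 = (7627 + (110 + 93)) - 11520 = (7627 + 203) - 11520 = 7830 - 11520 = -3690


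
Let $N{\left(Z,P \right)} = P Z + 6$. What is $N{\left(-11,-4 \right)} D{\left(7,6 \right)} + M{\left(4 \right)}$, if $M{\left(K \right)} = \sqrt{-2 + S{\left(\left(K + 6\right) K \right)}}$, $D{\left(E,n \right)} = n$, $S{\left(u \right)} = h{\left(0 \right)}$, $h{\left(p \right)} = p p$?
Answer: $300 + i \sqrt{2} \approx 300.0 + 1.4142 i$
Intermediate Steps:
$h{\left(p \right)} = p^{2}$
$S{\left(u \right)} = 0$ ($S{\left(u \right)} = 0^{2} = 0$)
$M{\left(K \right)} = i \sqrt{2}$ ($M{\left(K \right)} = \sqrt{-2 + 0} = \sqrt{-2} = i \sqrt{2}$)
$N{\left(Z,P \right)} = 6 + P Z$
$N{\left(-11,-4 \right)} D{\left(7,6 \right)} + M{\left(4 \right)} = \left(6 - -44\right) 6 + i \sqrt{2} = \left(6 + 44\right) 6 + i \sqrt{2} = 50 \cdot 6 + i \sqrt{2} = 300 + i \sqrt{2}$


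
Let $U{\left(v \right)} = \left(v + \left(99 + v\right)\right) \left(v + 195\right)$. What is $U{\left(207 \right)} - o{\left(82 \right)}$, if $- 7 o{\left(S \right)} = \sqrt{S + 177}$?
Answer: $206226 + \frac{\sqrt{259}}{7} \approx 2.0623 \cdot 10^{5}$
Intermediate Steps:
$o{\left(S \right)} = - \frac{\sqrt{177 + S}}{7}$ ($o{\left(S \right)} = - \frac{\sqrt{S + 177}}{7} = - \frac{\sqrt{177 + S}}{7}$)
$U{\left(v \right)} = \left(99 + 2 v\right) \left(195 + v\right)$
$U{\left(207 \right)} - o{\left(82 \right)} = \left(19305 + 2 \cdot 207^{2} + 489 \cdot 207\right) - - \frac{\sqrt{177 + 82}}{7} = \left(19305 + 2 \cdot 42849 + 101223\right) - - \frac{\sqrt{259}}{7} = \left(19305 + 85698 + 101223\right) + \frac{\sqrt{259}}{7} = 206226 + \frac{\sqrt{259}}{7}$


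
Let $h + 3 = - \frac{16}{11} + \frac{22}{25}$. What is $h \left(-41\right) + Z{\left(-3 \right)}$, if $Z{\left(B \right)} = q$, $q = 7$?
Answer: $\frac{42228}{275} \approx 153.56$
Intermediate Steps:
$Z{\left(B \right)} = 7$
$h = - \frac{983}{275}$ ($h = -3 + \left(- \frac{16}{11} + \frac{22}{25}\right) = -3 - \frac{158}{275} = - \frac{983}{275} \approx -3.5745$)
$h \left(-41\right) + Z{\left(-3 \right)} = \left(- \frac{983}{275}\right) \left(-41\right) + 7 = \frac{40303}{275} + 7 = \frac{42228}{275}$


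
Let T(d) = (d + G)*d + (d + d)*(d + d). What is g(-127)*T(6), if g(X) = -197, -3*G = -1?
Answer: -35854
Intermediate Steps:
G = ⅓ (G = -⅓*(-1) = ⅓ ≈ 0.33333)
T(d) = 4*d² + d*(⅓ + d) (T(d) = (d + ⅓)*d + (d + d)*(d + d) = (⅓ + d)*d + (2*d)*(2*d) = d*(⅓ + d) + 4*d² = 4*d² + d*(⅓ + d))
g(-127)*T(6) = -197*6*(1 + 15*6)/3 = -197*6*(1 + 90)/3 = -197*6*91/3 = -197*182 = -35854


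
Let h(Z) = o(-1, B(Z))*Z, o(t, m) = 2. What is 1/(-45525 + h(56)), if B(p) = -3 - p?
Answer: -1/45413 ≈ -2.2020e-5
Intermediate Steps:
h(Z) = 2*Z
1/(-45525 + h(56)) = 1/(-45525 + 2*56) = 1/(-45525 + 112) = 1/(-45413) = -1/45413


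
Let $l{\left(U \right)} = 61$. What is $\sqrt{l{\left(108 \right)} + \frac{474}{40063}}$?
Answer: $\frac{\sqrt{97926671971}}{40063} \approx 7.811$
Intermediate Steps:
$\sqrt{l{\left(108 \right)} + \frac{474}{40063}} = \sqrt{61 + \frac{474}{40063}} = \sqrt{\frac{2444317}{40063}} = \frac{\sqrt{97926671971}}{40063}$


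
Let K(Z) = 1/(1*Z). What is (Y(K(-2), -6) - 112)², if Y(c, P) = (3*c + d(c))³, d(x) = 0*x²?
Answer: 851929/64 ≈ 13311.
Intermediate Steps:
d(x) = 0
K(Z) = 1/Z
Y(c, P) = 27*c³ (Y(c, P) = (3*c + 0)³ = (3*c)³ = 27*c³)
(Y(K(-2), -6) - 112)² = (27*(1/(-2))³ - 112)² = (27*(-½)³ - 112)² = (27*(-⅛) - 112)² = (-27/8 - 112)² = (-923/8)² = 851929/64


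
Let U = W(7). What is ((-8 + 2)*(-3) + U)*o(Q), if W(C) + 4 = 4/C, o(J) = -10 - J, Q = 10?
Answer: -2040/7 ≈ -291.43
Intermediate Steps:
W(C) = -4 + 4/C
U = -24/7 (U = -4 + 4/7 = -24/7 ≈ -3.4286)
((-8 + 2)*(-3) + U)*o(Q) = ((-8 + 2)*(-3) - 24/7)*(-10 - 1*10) = (-6*(-3) - 24/7)*(-10 - 10) = (18 - 24/7)*(-20) = (102/7)*(-20) = -2040/7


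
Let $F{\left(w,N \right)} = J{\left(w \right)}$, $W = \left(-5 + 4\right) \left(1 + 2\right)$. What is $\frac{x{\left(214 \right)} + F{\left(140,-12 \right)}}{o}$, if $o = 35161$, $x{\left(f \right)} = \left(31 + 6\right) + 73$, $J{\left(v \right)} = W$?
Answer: $\frac{107}{35161} \approx 0.0030431$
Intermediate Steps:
$W = -3$ ($W = \left(-1\right) 3 = -3$)
$J{\left(v \right)} = -3$
$x{\left(f \right)} = 110$ ($x{\left(f \right)} = 37 + 73 = 110$)
$F{\left(w,N \right)} = -3$
$\frac{x{\left(214 \right)} + F{\left(140,-12 \right)}}{o} = \frac{110 - 3}{35161} = 107 \cdot \frac{1}{35161} = \frac{107}{35161}$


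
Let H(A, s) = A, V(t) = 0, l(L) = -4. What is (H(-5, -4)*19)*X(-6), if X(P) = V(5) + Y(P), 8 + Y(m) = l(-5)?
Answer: 1140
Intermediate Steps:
Y(m) = -12 (Y(m) = -8 - 4 = -12)
X(P) = -12 (X(P) = 0 - 12 = -12)
(H(-5, -4)*19)*X(-6) = -5*19*(-12) = -95*(-12) = 1140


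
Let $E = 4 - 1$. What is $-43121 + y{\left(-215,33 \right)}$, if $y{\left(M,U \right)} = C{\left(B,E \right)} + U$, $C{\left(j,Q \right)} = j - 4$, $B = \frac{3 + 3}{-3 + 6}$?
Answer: $-43090$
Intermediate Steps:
$B = 2$ ($B = \frac{6}{3} = 6 \cdot \frac{1}{3} = 2$)
$E = 3$
$C{\left(j,Q \right)} = -4 + j$
$y{\left(M,U \right)} = -2 + U$ ($y{\left(M,U \right)} = \left(-4 + 2\right) + U = -2 + U$)
$-43121 + y{\left(-215,33 \right)} = -43121 + \left(-2 + 33\right) = -43121 + 31 = -43090$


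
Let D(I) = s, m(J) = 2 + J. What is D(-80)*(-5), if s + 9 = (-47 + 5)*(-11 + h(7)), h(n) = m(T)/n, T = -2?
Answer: -2265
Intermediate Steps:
h(n) = 0 (h(n) = (2 - 2)/n = 0/n = 0)
s = 453 (s = -9 + (-47 + 5)*(-11 + 0) = -9 - 42*(-11) = -9 + 462 = 453)
D(I) = 453
D(-80)*(-5) = 453*(-5) = -2265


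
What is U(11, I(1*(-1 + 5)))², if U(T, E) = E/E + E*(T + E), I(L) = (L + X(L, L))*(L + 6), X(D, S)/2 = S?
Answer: 247149841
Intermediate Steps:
X(D, S) = 2*S
I(L) = 3*L*(6 + L) (I(L) = (L + 2*L)*(L + 6) = (3*L)*(6 + L) = 3*L*(6 + L))
U(T, E) = 1 + E*(E + T)
U(11, I(1*(-1 + 5)))² = (1 + (3*(1*(-1 + 5))*(6 + 1*(-1 + 5)))² + (3*(1*(-1 + 5))*(6 + 1*(-1 + 5)))*11)² = (1 + (3*(1*4)*(6 + 1*4))² + (3*(1*4)*(6 + 1*4))*11)² = (1 + (3*4*(6 + 4))² + (3*4*(6 + 4))*11)² = (1 + (3*4*10)² + (3*4*10)*11)² = (1 + 120² + 120*11)² = (1 + 14400 + 1320)² = 15721² = 247149841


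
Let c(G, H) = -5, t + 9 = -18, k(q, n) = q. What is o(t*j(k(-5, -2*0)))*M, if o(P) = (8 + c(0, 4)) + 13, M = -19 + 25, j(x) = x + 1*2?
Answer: 96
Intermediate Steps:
t = -27 (t = -9 - 18 = -27)
j(x) = 2 + x (j(x) = x + 2 = 2 + x)
M = 6
o(P) = 16 (o(P) = (8 - 5) + 13 = 3 + 13 = 16)
o(t*j(k(-5, -2*0)))*M = 16*6 = 96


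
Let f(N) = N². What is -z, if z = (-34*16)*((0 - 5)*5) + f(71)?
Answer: -18641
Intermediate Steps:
z = 18641 (z = (-34*16)*((0 - 5)*5) + 71² = -(-2720)*5 + 5041 = -544*(-25) + 5041 = 13600 + 5041 = 18641)
-z = -1*18641 = -18641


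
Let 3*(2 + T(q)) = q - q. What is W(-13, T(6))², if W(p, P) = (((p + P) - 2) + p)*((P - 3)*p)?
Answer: 3802500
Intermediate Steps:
T(q) = -2 (T(q) = -2 + (q - q)/3 = -2 + (⅓)*0 = -2 + 0 = -2)
W(p, P) = p*(-3 + P)*(-2 + P + 2*p) (W(p, P) = (((P + p) - 2) + p)*((-3 + P)*p) = ((-2 + P + p) + p)*(p*(-3 + P)) = (-2 + P + 2*p)*(p*(-3 + P)) = p*(-3 + P)*(-2 + P + 2*p))
W(-13, T(6))² = (-13*(6 + (-2)² - 6*(-13) - 5*(-2) + 2*(-2)*(-13)))² = (-13*(6 + 4 + 78 + 10 + 52))² = (-13*150)² = (-1950)² = 3802500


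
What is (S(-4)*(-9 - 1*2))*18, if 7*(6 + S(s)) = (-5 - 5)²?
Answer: -11484/7 ≈ -1640.6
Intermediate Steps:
S(s) = 58/7 (S(s) = -6 + (-5 - 5)²/7 = -6 + (⅐)*(-10)² = -6 + (⅐)*100 = -6 + 100/7 = 58/7)
(S(-4)*(-9 - 1*2))*18 = (58*(-9 - 1*2)/7)*18 = (58*(-9 - 2)/7)*18 = ((58/7)*(-11))*18 = -638/7*18 = -11484/7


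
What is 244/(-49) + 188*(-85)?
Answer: -783264/49 ≈ -15985.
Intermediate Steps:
244/(-49) + 188*(-85) = 244*(-1/49) - 15980 = -244/49 - 15980 = -783264/49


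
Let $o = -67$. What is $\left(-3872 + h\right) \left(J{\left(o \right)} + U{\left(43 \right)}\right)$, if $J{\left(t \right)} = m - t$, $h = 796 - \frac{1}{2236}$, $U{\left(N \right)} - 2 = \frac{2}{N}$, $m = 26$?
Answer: $- \frac{28110128519}{96148} \approx -2.9236 \cdot 10^{5}$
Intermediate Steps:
$U{\left(N \right)} = 2 + \frac{2}{N}$
$h = \frac{1779855}{2236}$ ($h = 796 - \frac{1}{2236} = \frac{1779855}{2236} \approx 796.0$)
$J{\left(t \right)} = 26 - t$
$\left(-3872 + h\right) \left(J{\left(o \right)} + U{\left(43 \right)}\right) = \left(-3872 + \frac{1779855}{2236}\right) \left(\left(26 - -67\right) + \left(2 + \frac{2}{43}\right)\right) = - \frac{6877937 \left(\left(26 + 67\right) + \left(2 + 2 \cdot \frac{1}{43}\right)\right)}{2236} = - \frac{6877937 \left(93 + \left(2 + \frac{2}{43}\right)\right)}{2236} = - \frac{6877937 \left(93 + \frac{88}{43}\right)}{2236} = \left(- \frac{6877937}{2236}\right) \frac{4087}{43} = - \frac{28110128519}{96148}$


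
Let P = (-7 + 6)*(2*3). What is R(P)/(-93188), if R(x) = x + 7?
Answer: -1/93188 ≈ -1.0731e-5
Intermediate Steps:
P = -6 (P = -1*6 = -6)
R(x) = 7 + x
R(P)/(-93188) = (7 - 6)/(-93188) = 1*(-1/93188) = -1/93188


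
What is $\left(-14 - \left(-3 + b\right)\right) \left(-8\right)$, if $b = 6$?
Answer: $136$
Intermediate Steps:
$\left(-14 - \left(-3 + b\right)\right) \left(-8\right) = \left(-14 + \left(3 - 6\right)\right) \left(-8\right) = \left(-14 - 3\right) \left(-8\right) = \left(-17\right) \left(-8\right) = 136$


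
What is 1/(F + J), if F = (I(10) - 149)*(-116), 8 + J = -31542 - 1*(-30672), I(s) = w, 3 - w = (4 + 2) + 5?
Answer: 1/17334 ≈ 5.7690e-5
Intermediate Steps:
w = -8 (w = 3 - ((4 + 2) + 5) = 3 - (6 + 5) = 3 - 1*11 = 3 - 11 = -8)
I(s) = -8
J = -878 (J = -8 + (-31542 - 1*(-30672)) = -8 + (-31542 + 30672) = -8 - 870 = -878)
F = 18212 (F = (-8 - 149)*(-116) = -157*(-116) = 18212)
1/(F + J) = 1/(18212 - 878) = 1/17334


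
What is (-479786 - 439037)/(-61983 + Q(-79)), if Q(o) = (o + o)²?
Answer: 918823/37019 ≈ 24.820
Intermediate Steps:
Q(o) = 4*o² (Q(o) = (2*o)² = 4*o²)
(-479786 - 439037)/(-61983 + Q(-79)) = (-479786 - 439037)/(-61983 + 4*(-79)²) = -918823/(-61983 + 4*6241) = -918823/(-61983 + 24964) = -918823/(-37019) = -918823*(-1/37019) = 918823/37019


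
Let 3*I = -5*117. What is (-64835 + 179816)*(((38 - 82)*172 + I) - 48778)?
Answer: -6501140721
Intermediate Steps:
I = -195 (I = (-5*117)/3 = (⅓)*(-585) = -195)
(-64835 + 179816)*(((38 - 82)*172 + I) - 48778) = (-64835 + 179816)*(((38 - 82)*172 - 195) - 48778) = 114981*((-44*172 - 195) - 48778) = 114981*((-7568 - 195) - 48778) = 114981*(-7763 - 48778) = 114981*(-56541) = -6501140721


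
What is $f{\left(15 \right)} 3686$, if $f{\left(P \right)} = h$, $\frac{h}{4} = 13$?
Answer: $191672$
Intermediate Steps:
$h = 52$ ($h = 4 \cdot 13 = 52$)
$f{\left(P \right)} = 52$
$f{\left(15 \right)} 3686 = 52 \cdot 3686 = 191672$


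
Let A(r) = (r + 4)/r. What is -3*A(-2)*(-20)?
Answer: -60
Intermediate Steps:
A(r) = (4 + r)/r
-3*A(-2)*(-20) = -3*(4 - 2)/(-2)*(-20) = -(-3)*2/2*(-20) = -3*(-1)*(-20) = 3*(-20) = -60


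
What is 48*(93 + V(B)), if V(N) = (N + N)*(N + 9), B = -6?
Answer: 2736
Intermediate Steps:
V(N) = 2*N*(9 + N) (V(N) = (2*N)*(9 + N) = 2*N*(9 + N))
48*(93 + V(B)) = 48*(93 + 2*(-6)*(9 - 6)) = 48*(93 + 2*(-6)*3) = 48*(93 - 36) = 48*57 = 2736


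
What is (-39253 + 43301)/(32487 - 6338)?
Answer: 4048/26149 ≈ 0.15481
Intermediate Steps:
(-39253 + 43301)/(32487 - 6338) = 4048/26149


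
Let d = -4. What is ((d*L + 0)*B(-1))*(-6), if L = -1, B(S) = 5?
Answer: -120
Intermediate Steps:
((d*L + 0)*B(-1))*(-6) = ((-4*(-1) + 0)*5)*(-6) = ((4 + 0)*5)*(-6) = (4*5)*(-6) = 20*(-6) = -120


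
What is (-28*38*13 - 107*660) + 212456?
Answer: 128004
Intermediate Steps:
(-28*38*13 - 107*660) + 212456 = (-1064*13 - 70620) + 212456 = (-13832 - 70620) + 212456 = -84452 + 212456 = 128004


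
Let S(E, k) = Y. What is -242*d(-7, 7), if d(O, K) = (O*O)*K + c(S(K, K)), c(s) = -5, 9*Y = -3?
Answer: -81796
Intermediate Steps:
Y = -1/3 (Y = (1/9)*(-3) = -1/3 ≈ -0.33333)
S(E, k) = -1/3
d(O, K) = -5 + K*O**2 (d(O, K) = (O*O)*K - 5 = O**2*K - 5 = K*O**2 - 5 = -5 + K*O**2)
-242*d(-7, 7) = -242*(-5 + 7*(-7)**2) = -242*(-5 + 7*49) = -242*(-5 + 343) = -242*338 = -81796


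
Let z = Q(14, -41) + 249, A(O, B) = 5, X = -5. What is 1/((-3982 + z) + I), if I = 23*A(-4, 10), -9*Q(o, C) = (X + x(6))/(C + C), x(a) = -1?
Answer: -123/445015 ≈ -0.00027640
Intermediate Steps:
Q(o, C) = 1/(3*C) (Q(o, C) = -(-5 - 1)/(9*(C + C)) = -(-2)/(3*(2*C)) = -(-2)*1/(2*C)/3 = -(-1)/(3*C) = 1/(3*C))
I = 115 (I = 23*5 = 115)
z = 30626/123 (z = (⅓)/(-41) + 249 = (⅓)*(-1/41) + 249 = -1/123 + 249 = 30626/123 ≈ 248.99)
1/((-3982 + z) + I) = 1/((-3982 + 30626/123) + 115) = 1/(-459160/123 + 115) = 1/(-445015/123) = -123/445015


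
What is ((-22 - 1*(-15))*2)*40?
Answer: -560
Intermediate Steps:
((-22 - 1*(-15))*2)*40 = ((-22 + 15)*2)*40 = -7*2*40 = -14*40 = -560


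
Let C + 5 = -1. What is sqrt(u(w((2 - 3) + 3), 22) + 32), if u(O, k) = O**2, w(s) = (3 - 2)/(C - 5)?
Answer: sqrt(3873)/11 ≈ 5.6576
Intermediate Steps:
C = -6 (C = -5 - 1 = -6)
w(s) = -1/11 (w(s) = (3 - 2)/(-6 - 5) = 1/(-11) = -1/11*1 = -1/11)
sqrt(u(w((2 - 3) + 3), 22) + 32) = sqrt((-1/11)**2 + 32) = sqrt(1/121 + 32) = sqrt(3873/121) = sqrt(3873)/11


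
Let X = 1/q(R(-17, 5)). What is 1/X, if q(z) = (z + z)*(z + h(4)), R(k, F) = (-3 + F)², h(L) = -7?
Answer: -24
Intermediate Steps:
q(z) = 2*z*(-7 + z) (q(z) = (z + z)*(z - 7) = (2*z)*(-7 + z) = 2*z*(-7 + z))
X = -1/24 (X = 1/(2*(-3 + 5)²*(-7 + (-3 + 5)²)) = 1/(2*2²*(-7 + 2²)) = 1/(2*4*(-7 + 4)) = 1/(2*4*(-3)) = 1/(-24) = -1/24 ≈ -0.041667)
1/X = 1/(-1/24) = -24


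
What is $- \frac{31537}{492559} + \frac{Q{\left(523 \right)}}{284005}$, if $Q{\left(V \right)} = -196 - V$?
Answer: $- \frac{12949674}{194560805} \approx -0.066558$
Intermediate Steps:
$- \frac{31537}{492559} + \frac{Q{\left(523 \right)}}{284005} = - \frac{31537}{492559} + \frac{-196 - 523}{284005} = \left(-31537\right) \frac{1}{492559} + \left(-196 - 523\right) \frac{1}{284005} = - \frac{31537}{492559} - \frac{1}{395} = - \frac{12949674}{194560805}$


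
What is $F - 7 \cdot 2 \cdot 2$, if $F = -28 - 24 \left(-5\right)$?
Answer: $64$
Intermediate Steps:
$F = 92$ ($F = -28 - -120 = -28 + 120 = 92$)
$F - 7 \cdot 2 \cdot 2 = 92 - 7 \cdot 2 \cdot 2 = 92 - 14 \cdot 2 = 92 - 28 = 64$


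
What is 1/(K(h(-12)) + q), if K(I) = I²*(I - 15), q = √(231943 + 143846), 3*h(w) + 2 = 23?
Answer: 392/222125 + √375789/222125 ≈ 0.0045246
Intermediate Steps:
h(w) = 7 (h(w) = -⅔ + (⅓)*23 = -⅔ + 23/3 = 7)
q = √375789 ≈ 613.02
K(I) = I²*(-15 + I)
1/(K(h(-12)) + q) = 1/(7²*(-15 + 7) + √375789) = 1/(49*(-8) + √375789) = 1/(-392 + √375789)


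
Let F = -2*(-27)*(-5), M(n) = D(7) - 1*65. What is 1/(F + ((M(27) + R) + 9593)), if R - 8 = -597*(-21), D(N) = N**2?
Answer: 1/21852 ≈ 4.5762e-5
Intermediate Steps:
R = 12545 (R = 8 - 597*(-21) = 8 + 12537 = 12545)
M(n) = -16 (M(n) = 7**2 - 1*65 = 49 - 65 = -16)
F = -270 (F = 54*(-5) = -270)
1/(F + ((M(27) + R) + 9593)) = 1/(-270 + ((-16 + 12545) + 9593)) = 1/(-270 + (12529 + 9593)) = 1/(-270 + 22122) = 1/21852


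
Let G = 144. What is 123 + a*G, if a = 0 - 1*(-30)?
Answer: 4443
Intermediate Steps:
a = 30 (a = 0 + 30 = 30)
123 + a*G = 123 + 30*144 = 123 + 4320 = 4443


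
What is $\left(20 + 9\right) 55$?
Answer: $1595$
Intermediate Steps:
$\left(20 + 9\right) 55 = 29 \cdot 55 = 1595$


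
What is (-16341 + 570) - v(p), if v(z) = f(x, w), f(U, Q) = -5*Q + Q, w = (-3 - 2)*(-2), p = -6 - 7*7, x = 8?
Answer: -15731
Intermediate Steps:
p = -55 (p = -6 - 49 = -55)
w = 10 (w = -5*(-2) = 10)
f(U, Q) = -4*Q
v(z) = -40 (v(z) = -4*10 = -40)
(-16341 + 570) - v(p) = (-16341 + 570) - 1*(-40) = -15771 + 40 = -15731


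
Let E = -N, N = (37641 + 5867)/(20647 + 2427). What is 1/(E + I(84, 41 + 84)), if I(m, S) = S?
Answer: 11537/1420371 ≈ 0.0081225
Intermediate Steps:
N = 21754/11537 (N = 43508/23074 = 43508*(1/23074) = 21754/11537 ≈ 1.8856)
E = -21754/11537 (E = -1*21754/11537 = -21754/11537 ≈ -1.8856)
1/(E + I(84, 41 + 84)) = 1/(-21754/11537 + (41 + 84)) = 1/(-21754/11537 + 125) = 1/(1420371/11537) = 11537/1420371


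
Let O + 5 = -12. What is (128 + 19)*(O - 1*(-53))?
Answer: 5292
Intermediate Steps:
O = -17 (O = -5 - 12 = -17)
(128 + 19)*(O - 1*(-53)) = (128 + 19)*(-17 - 1*(-53)) = 147*(-17 + 53) = 147*36 = 5292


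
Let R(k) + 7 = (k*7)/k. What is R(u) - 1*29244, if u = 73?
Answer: -29244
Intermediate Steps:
R(k) = 0 (R(k) = -7 + (k*7)/k = -7 + (7*k)/k = -7 + 7 = 0)
R(u) - 1*29244 = 0 - 1*29244 = 0 - 29244 = -29244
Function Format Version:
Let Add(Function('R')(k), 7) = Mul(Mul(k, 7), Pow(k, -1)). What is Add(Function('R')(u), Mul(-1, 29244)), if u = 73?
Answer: -29244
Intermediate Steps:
Function('R')(k) = 0 (Function('R')(k) = Add(-7, Mul(Mul(k, 7), Pow(k, -1))) = Add(-7, Mul(Mul(7, k), Pow(k, -1))) = Add(-7, 7) = 0)
Add(Function('R')(u), Mul(-1, 29244)) = Add(0, Mul(-1, 29244)) = Add(0, -29244) = -29244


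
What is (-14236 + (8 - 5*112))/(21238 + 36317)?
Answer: -14788/57555 ≈ -0.25694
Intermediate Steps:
(-14236 + (8 - 5*112))/(21238 + 36317) = (-14236 + (8 - 560))/57555 = (-14236 - 552)*(1/57555) = -14788*1/57555 = -14788/57555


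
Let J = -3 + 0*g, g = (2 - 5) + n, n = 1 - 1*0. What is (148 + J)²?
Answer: 21025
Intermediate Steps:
n = 1 (n = 1 + 0 = 1)
g = -2 (g = (2 - 5) + 1 = -3 + 1 = -2)
J = -3 (J = -3 + 0*(-2) = -3 + 0 = -3)
(148 + J)² = (148 - 3)² = 145² = 21025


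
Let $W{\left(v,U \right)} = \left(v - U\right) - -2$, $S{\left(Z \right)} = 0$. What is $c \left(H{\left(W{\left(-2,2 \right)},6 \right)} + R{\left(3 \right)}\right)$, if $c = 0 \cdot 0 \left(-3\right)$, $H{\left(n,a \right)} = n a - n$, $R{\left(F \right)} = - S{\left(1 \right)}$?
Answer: $0$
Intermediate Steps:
$W{\left(v,U \right)} = 2 + v - U$ ($W{\left(v,U \right)} = \left(v - U\right) + 2 = 2 + v - U$)
$R{\left(F \right)} = 0$ ($R{\left(F \right)} = \left(-1\right) 0 = 0$)
$H{\left(n,a \right)} = - n + a n$ ($H{\left(n,a \right)} = a n - n = - n + a n$)
$c = 0$ ($c = 0 \left(-3\right) = 0$)
$c \left(H{\left(W{\left(-2,2 \right)},6 \right)} + R{\left(3 \right)}\right) = 0 \left(\left(2 - 2 - 2\right) \left(-1 + 6\right) + 0\right) = 0 \left(\left(2 - 2 - 2\right) 5 + 0\right) = 0 \left(\left(-2\right) 5 + 0\right) = 0 \left(-10 + 0\right) = 0 \left(-10\right) = 0$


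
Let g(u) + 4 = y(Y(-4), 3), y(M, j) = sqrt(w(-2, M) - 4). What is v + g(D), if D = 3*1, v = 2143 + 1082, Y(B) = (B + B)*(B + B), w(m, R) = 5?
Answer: 3222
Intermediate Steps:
Y(B) = 4*B**2 (Y(B) = (2*B)*(2*B) = 4*B**2)
y(M, j) = 1 (y(M, j) = sqrt(5 - 4) = sqrt(1) = 1)
v = 3225
D = 3
g(u) = -3 (g(u) = -4 + 1 = -3)
v + g(D) = 3225 - 3 = 3222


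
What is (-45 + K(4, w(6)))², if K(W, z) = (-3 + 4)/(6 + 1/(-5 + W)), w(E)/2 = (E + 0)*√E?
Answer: 50176/25 ≈ 2007.0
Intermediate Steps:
w(E) = 2*E^(3/2) (w(E) = 2*((E + 0)*√E) = 2*(E*√E) = 2*E^(3/2))
K(W, z) = 1/(6 + 1/(-5 + W))
(-45 + K(4, w(6)))² = (-45 + (-5 + 4)/(-29 + 6*4))² = (-45 - 1/(-29 + 24))² = (-45 - 1/(-5))² = (-45 - ⅕*(-1))² = (-45 + ⅕)² = (-224/5)² = 50176/25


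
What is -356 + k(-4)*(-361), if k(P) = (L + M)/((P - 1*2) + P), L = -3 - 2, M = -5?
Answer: -717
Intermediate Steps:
L = -5
k(P) = -10/(-2 + 2*P) (k(P) = (-5 - 5)/((P - 1*2) + P) = -10/((P - 2) + P) = -10/((-2 + P) + P) = -10/(-2 + 2*P))
-356 + k(-4)*(-361) = -356 - 5/(-1 - 4)*(-361) = -356 - 5/(-5)*(-361) = -356 - 5*(-⅕)*(-361) = -356 + 1*(-361) = -356 - 361 = -717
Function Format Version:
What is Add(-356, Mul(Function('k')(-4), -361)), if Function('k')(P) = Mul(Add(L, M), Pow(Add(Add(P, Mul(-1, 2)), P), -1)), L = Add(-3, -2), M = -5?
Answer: -717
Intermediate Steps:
L = -5
Function('k')(P) = Mul(-10, Pow(Add(-2, Mul(2, P)), -1)) (Function('k')(P) = Mul(Add(-5, -5), Pow(Add(Add(P, Mul(-1, 2)), P), -1)) = Mul(-10, Pow(Add(Add(P, -2), P), -1)) = Mul(-10, Pow(Add(Add(-2, P), P), -1)) = Mul(-10, Pow(Add(-2, Mul(2, P)), -1)))
Add(-356, Mul(Function('k')(-4), -361)) = Add(-356, Mul(Mul(-5, Pow(Add(-1, -4), -1)), -361)) = Add(-356, Mul(Mul(-5, Pow(-5, -1)), -361)) = Add(-356, Mul(Mul(-5, Rational(-1, 5)), -361)) = Add(-356, Mul(1, -361)) = Add(-356, -361) = -717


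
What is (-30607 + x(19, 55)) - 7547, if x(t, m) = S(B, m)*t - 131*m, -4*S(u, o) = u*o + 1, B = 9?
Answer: -47715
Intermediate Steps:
S(u, o) = -¼ - o*u/4 (S(u, o) = -(u*o + 1)/4 = -(o*u + 1)/4 = -(1 + o*u)/4 = -¼ - o*u/4)
x(t, m) = -131*m + t*(-¼ - 9*m/4) (x(t, m) = (-¼ - ¼*m*9)*t - 131*m = (-¼ - 9*m/4)*t - 131*m = t*(-¼ - 9*m/4) - 131*m = -131*m + t*(-¼ - 9*m/4))
(-30607 + x(19, 55)) - 7547 = (-30607 + (-131*55 - ¼*19*(1 + 9*55))) - 7547 = (-30607 + (-7205 - ¼*19*(1 + 495))) - 7547 = (-30607 + (-7205 - ¼*19*496)) - 7547 = (-30607 + (-7205 - 2356)) - 7547 = (-30607 - 9561) - 7547 = -40168 - 7547 = -47715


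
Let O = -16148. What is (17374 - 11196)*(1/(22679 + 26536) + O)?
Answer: -4909803753782/49215 ≈ -9.9762e+7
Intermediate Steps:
(17374 - 11196)*(1/(22679 + 26536) + O) = (17374 - 11196)*(1/(22679 + 26536) - 16148) = 6178*(1/49215 - 16148) = 6178*(-794723819/49215) = -4909803753782/49215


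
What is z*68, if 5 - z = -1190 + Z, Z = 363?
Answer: 56576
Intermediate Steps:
z = 832 (z = 5 - (-1190 + 363) = 5 - 1*(-827) = 5 + 827 = 832)
z*68 = 832*68 = 56576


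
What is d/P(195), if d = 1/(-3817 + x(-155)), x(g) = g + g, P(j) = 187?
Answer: -1/771749 ≈ -1.2958e-6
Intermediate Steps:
x(g) = 2*g
d = -1/4127 (d = 1/(-3817 + 2*(-155)) = 1/(-3817 - 310) = 1/(-4127) = -1/4127 ≈ -0.00024231)
d/P(195) = -1/4127/187 = -1/4127*1/187 = -1/771749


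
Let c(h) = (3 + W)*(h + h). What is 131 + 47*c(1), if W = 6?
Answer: 977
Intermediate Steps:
c(h) = 18*h (c(h) = (3 + 6)*(h + h) = 9*(2*h) = 18*h)
131 + 47*c(1) = 131 + 47*(18*1) = 131 + 47*18 = 131 + 846 = 977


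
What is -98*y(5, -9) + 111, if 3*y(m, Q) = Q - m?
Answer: 1705/3 ≈ 568.33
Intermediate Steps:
y(m, Q) = -m/3 + Q/3 (y(m, Q) = (Q - m)/3 = -m/3 + Q/3)
-98*y(5, -9) + 111 = -98*(-⅓*5 + (⅓)*(-9)) + 111 = -98*(-5/3 - 3) + 111 = -98*(-14/3) + 111 = 1372/3 + 111 = 1705/3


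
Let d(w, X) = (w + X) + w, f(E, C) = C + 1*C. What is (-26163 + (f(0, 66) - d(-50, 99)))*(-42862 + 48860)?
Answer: -156127940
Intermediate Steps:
f(E, C) = 2*C (f(E, C) = C + C = 2*C)
d(w, X) = X + 2*w (d(w, X) = (X + w) + w = X + 2*w)
(-26163 + (f(0, 66) - d(-50, 99)))*(-42862 + 48860) = (-26163 + (2*66 - (99 + 2*(-50))))*(-42862 + 48860) = (-26163 + (132 - (99 - 100)))*5998 = (-26163 + (132 - 1*(-1)))*5998 = (-26163 + (132 + 1))*5998 = (-26163 + 133)*5998 = -26030*5998 = -156127940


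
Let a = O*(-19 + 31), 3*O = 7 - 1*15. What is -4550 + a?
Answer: -4582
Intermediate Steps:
O = -8/3 (O = (7 - 1*15)/3 = (7 - 15)/3 = (⅓)*(-8) = -8/3 ≈ -2.6667)
a = -32 (a = -8*(-19 + 31)/3 = -8/3*12 = -32)
-4550 + a = -4550 - 32 = -4582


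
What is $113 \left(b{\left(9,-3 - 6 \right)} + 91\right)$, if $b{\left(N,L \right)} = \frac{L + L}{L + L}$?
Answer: $10396$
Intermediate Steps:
$b{\left(N,L \right)} = 1$ ($b{\left(N,L \right)} = \frac{2 L}{2 L} = 2 L \frac{1}{2 L} = 1$)
$113 \left(b{\left(9,-3 - 6 \right)} + 91\right) = 113 \left(1 + 91\right) = 113 \cdot 92 = 10396$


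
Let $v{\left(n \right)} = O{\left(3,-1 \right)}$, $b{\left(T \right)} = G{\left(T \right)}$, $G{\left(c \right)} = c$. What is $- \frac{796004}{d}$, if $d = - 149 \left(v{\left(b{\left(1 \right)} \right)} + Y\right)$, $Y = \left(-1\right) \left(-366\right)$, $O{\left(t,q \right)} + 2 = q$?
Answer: $\frac{72364}{4917} \approx 14.717$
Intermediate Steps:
$O{\left(t,q \right)} = -2 + q$
$b{\left(T \right)} = T$
$v{\left(n \right)} = -3$ ($v{\left(n \right)} = -2 - 1 = -3$)
$Y = 366$
$d = -54087$ ($d = - 149 \left(-3 + 366\right) = \left(-149\right) 363 = -54087$)
$- \frac{796004}{d} = - \frac{796004}{-54087} = \left(-796004\right) \left(- \frac{1}{54087}\right) = \frac{72364}{4917}$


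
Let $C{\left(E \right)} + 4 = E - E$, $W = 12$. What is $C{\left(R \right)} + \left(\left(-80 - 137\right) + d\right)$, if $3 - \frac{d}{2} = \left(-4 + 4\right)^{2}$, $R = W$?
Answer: $-215$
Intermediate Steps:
$R = 12$
$d = 6$ ($d = 6 - 2 \left(-4 + 4\right)^{2} = 6 - 2 \cdot 0^{2} = 6 - 0 = 6 + 0 = 6$)
$C{\left(E \right)} = -4$ ($C{\left(E \right)} = -4 + \left(E - E\right) = -4 + 0 = -4$)
$C{\left(R \right)} + \left(\left(-80 - 137\right) + d\right) = -4 + \left(\left(-80 - 137\right) + 6\right) = -4 + \left(-217 + 6\right) = -4 - 211 = -215$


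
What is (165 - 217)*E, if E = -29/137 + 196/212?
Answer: -269152/7261 ≈ -37.068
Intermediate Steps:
E = 5176/7261 (E = -29*1/137 + 196*(1/212) = -29/137 + 49/53 = 5176/7261 ≈ 0.71285)
(165 - 217)*E = (165 - 217)*(5176/7261) = -52*5176/7261 = -269152/7261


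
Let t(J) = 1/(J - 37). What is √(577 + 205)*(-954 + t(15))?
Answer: -20989*√782/22 ≈ -26679.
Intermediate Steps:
t(J) = 1/(-37 + J)
√(577 + 205)*(-954 + t(15)) = √(577 + 205)*(-954 + 1/(-37 + 15)) = √782*(-954 + 1/(-22)) = √782*(-954 - 1/22) = √782*(-20989/22) = -20989*√782/22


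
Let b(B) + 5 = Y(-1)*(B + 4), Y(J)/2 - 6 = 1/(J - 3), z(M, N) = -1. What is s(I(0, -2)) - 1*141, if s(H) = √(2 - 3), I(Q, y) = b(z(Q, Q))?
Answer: -141 + I ≈ -141.0 + 1.0*I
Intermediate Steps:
Y(J) = 12 + 2/(-3 + J) (Y(J) = 12 + 2/(J - 3) = 12 + 2/(-3 + J))
b(B) = 41 + 23*B/2 (b(B) = -5 + (2*(-17 + 6*(-1))/(-3 - 1))*(B + 4) = -5 + (2*(-17 - 6)/(-4))*(4 + B) = -5 + (2*(-¼)*(-23))*(4 + B) = -5 + 23*(4 + B)/2 = -5 + (46 + 23*B/2) = 41 + 23*B/2)
I(Q, y) = 59/2 (I(Q, y) = 41 + (23/2)*(-1) = 41 - 23/2 = 59/2)
s(H) = I (s(H) = √(-1) = I)
s(I(0, -2)) - 1*141 = I - 1*141 = I - 141 = -141 + I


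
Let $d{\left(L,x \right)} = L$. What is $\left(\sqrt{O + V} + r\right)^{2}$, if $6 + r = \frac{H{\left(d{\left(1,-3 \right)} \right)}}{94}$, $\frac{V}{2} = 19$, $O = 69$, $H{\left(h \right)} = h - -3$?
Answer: $\frac{314763}{2209} - \frac{560 \sqrt{107}}{47} \approx 19.243$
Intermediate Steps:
$H{\left(h \right)} = 3 + h$ ($H{\left(h \right)} = h + 3 = 3 + h$)
$V = 38$ ($V = 2 \cdot 19 = 38$)
$r = - \frac{280}{47}$ ($r = -6 + \frac{3 + 1}{94} = -6 + 4 \cdot \frac{1}{94} = -6 + \frac{2}{47} = - \frac{280}{47} \approx -5.9574$)
$\left(\sqrt{O + V} + r\right)^{2} = \left(\sqrt{69 + 38} - \frac{280}{47}\right)^{2} = \left(\sqrt{107} - \frac{280}{47}\right)^{2} = \left(- \frac{280}{47} + \sqrt{107}\right)^{2}$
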